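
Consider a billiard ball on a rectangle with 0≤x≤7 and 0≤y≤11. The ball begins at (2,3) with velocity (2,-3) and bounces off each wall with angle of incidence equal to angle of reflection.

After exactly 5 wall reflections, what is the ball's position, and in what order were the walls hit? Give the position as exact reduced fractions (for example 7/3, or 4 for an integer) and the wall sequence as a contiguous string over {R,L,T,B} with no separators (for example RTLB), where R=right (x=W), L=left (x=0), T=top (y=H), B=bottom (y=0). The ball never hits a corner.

Final position: (14/3,0)
Wall sequence: BRTLB

1. t=1 → B at (4,0); v=(2,3)
2. t=3/2 → R at (7,9/2); v=(-2,3)
3. t=13/6 → T at (8/3,11); v=(-2,-3)
4. t=4/3 → L at (0,7); v=(2,-3)
5. t=7/3 → B at (14/3,0); v=(2,3)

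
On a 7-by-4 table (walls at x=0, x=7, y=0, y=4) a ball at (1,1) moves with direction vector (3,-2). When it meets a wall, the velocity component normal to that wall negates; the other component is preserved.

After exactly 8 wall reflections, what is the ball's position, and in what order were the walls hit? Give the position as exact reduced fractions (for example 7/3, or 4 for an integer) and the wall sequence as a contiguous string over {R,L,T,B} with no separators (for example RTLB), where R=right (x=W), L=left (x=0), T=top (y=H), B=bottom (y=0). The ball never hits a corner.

1. t=1/2 → B at (5/2,0); v=(3,2)
2. t=3/2 → R at (7,3); v=(-3,2)
3. t=1/2 → T at (11/2,4); v=(-3,-2)
4. t=11/6 → L at (0,1/3); v=(3,-2)
5. t=1/6 → B at (1/2,0); v=(3,2)
6. t=2 → T at (13/2,4); v=(3,-2)
7. t=1/6 → R at (7,11/3); v=(-3,-2)
8. t=11/6 → B at (3/2,0); v=(-3,2)

Final position: (3/2,0)
Wall sequence: BRTLBTRB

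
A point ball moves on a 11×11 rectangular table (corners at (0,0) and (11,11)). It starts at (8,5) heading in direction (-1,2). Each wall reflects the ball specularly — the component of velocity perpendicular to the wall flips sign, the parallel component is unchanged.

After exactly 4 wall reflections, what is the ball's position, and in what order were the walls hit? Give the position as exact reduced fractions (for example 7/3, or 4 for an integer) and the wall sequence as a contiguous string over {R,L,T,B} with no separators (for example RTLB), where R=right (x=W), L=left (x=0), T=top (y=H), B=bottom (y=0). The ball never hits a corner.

1. t=3 → T at (5,11); v=(-1,-2)
2. t=5 → L at (0,1); v=(1,-2)
3. t=1/2 → B at (1/2,0); v=(1,2)
4. t=11/2 → T at (6,11); v=(1,-2)

Final position: (6,11)
Wall sequence: TLBT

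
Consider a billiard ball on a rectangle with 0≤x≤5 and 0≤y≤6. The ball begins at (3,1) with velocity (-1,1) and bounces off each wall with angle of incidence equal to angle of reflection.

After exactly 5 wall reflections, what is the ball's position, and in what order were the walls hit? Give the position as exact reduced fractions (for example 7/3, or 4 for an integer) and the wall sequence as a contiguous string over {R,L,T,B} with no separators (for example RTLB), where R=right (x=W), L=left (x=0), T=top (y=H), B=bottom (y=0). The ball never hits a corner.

Final position: (0,2)
Wall sequence: LTRBL

1. t=3 → L at (0,4); v=(1,1)
2. t=2 → T at (2,6); v=(1,-1)
3. t=3 → R at (5,3); v=(-1,-1)
4. t=3 → B at (2,0); v=(-1,1)
5. t=2 → L at (0,2); v=(1,1)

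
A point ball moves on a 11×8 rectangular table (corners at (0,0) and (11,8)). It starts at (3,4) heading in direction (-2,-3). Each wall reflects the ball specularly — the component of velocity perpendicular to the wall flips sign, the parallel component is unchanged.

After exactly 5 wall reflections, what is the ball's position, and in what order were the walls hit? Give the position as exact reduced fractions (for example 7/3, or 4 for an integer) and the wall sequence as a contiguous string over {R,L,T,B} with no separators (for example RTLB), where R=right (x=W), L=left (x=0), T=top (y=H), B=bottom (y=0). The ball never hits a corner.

1. t=4/3 → B at (1/3,0); v=(-2,3)
2. t=1/6 → L at (0,1/2); v=(2,3)
3. t=5/2 → T at (5,8); v=(2,-3)
4. t=8/3 → B at (31/3,0); v=(2,3)
5. t=1/3 → R at (11,1); v=(-2,3)

Final position: (11,1)
Wall sequence: BLTBR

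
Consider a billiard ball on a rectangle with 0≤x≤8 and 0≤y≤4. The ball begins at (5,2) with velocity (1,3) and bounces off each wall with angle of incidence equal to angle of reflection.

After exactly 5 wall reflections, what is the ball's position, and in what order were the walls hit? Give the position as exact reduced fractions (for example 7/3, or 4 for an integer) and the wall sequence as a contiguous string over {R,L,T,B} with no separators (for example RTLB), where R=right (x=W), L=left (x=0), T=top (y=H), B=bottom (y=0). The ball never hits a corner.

1. t=2/3 → T at (17/3,4); v=(1,-3)
2. t=4/3 → B at (7,0); v=(1,3)
3. t=1 → R at (8,3); v=(-1,3)
4. t=1/3 → T at (23/3,4); v=(-1,-3)
5. t=4/3 → B at (19/3,0); v=(-1,3)

Final position: (19/3,0)
Wall sequence: TBRTB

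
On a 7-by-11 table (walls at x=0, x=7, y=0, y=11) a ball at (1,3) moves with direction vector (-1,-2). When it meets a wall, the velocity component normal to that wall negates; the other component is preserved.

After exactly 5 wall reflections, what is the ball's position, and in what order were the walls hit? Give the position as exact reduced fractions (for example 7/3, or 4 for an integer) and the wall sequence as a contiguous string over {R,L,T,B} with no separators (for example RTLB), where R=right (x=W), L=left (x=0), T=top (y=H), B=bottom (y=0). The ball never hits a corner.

1. t=1 → L at (0,1); v=(1,-2)
2. t=1/2 → B at (1/2,0); v=(1,2)
3. t=11/2 → T at (6,11); v=(1,-2)
4. t=1 → R at (7,9); v=(-1,-2)
5. t=9/2 → B at (5/2,0); v=(-1,2)

Final position: (5/2,0)
Wall sequence: LBTRB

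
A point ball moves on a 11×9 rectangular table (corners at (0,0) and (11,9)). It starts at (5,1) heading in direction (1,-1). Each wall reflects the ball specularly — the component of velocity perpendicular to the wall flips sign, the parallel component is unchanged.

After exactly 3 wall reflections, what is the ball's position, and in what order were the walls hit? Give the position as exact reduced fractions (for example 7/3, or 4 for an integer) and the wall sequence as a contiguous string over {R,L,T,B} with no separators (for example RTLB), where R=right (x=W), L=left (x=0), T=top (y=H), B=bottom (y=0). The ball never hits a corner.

1. t=1 → B at (6,0); v=(1,1)
2. t=5 → R at (11,5); v=(-1,1)
3. t=4 → T at (7,9); v=(-1,-1)

Final position: (7,9)
Wall sequence: BRT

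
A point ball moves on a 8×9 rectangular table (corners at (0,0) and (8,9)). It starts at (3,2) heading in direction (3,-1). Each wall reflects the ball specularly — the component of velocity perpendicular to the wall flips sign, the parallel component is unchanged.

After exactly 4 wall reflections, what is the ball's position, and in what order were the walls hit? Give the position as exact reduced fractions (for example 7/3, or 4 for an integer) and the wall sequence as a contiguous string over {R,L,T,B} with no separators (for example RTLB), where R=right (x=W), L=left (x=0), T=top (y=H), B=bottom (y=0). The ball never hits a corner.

Final position: (8,5)
Wall sequence: RBLR

1. t=5/3 → R at (8,1/3); v=(-3,-1)
2. t=1/3 → B at (7,0); v=(-3,1)
3. t=7/3 → L at (0,7/3); v=(3,1)
4. t=8/3 → R at (8,5); v=(-3,1)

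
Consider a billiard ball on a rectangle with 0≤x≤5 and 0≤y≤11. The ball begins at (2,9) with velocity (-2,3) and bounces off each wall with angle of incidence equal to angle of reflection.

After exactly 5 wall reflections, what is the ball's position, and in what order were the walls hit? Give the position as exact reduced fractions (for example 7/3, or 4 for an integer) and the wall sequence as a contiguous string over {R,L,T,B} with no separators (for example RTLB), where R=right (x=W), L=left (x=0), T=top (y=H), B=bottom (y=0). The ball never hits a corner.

1. t=2/3 → T at (2/3,11); v=(-2,-3)
2. t=1/3 → L at (0,10); v=(2,-3)
3. t=5/2 → R at (5,5/2); v=(-2,-3)
4. t=5/6 → B at (10/3,0); v=(-2,3)
5. t=5/3 → L at (0,5); v=(2,3)

Final position: (0,5)
Wall sequence: TLRBL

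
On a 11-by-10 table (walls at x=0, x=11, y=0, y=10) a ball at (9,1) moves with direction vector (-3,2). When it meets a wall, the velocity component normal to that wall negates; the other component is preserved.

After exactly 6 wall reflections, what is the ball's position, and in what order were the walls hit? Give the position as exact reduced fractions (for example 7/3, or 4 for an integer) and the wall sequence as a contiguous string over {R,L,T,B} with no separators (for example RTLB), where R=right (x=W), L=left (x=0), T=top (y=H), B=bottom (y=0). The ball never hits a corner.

1. t=3 → L at (0,7); v=(3,2)
2. t=3/2 → T at (9/2,10); v=(3,-2)
3. t=13/6 → R at (11,17/3); v=(-3,-2)
4. t=17/6 → B at (5/2,0); v=(-3,2)
5. t=5/6 → L at (0,5/3); v=(3,2)
6. t=11/3 → R at (11,9); v=(-3,2)

Final position: (11,9)
Wall sequence: LTRBLR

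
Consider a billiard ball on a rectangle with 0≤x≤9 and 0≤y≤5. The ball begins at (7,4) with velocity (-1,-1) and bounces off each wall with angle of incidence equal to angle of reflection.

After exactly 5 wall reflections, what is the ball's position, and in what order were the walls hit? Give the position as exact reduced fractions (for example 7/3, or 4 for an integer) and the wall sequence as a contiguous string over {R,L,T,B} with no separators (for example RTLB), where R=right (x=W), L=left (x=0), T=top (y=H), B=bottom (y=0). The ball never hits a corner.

1. t=4 → B at (3,0); v=(-1,1)
2. t=3 → L at (0,3); v=(1,1)
3. t=2 → T at (2,5); v=(1,-1)
4. t=5 → B at (7,0); v=(1,1)
5. t=2 → R at (9,2); v=(-1,1)

Final position: (9,2)
Wall sequence: BLTBR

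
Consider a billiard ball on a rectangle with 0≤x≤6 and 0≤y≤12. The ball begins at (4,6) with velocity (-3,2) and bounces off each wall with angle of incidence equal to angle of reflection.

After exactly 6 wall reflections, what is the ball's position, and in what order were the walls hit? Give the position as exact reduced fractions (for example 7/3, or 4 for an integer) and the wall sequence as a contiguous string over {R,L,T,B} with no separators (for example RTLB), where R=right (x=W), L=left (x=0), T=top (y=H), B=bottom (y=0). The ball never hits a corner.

1. t=4/3 → L at (0,26/3); v=(3,2)
2. t=5/3 → T at (5,12); v=(3,-2)
3. t=1/3 → R at (6,34/3); v=(-3,-2)
4. t=2 → L at (0,22/3); v=(3,-2)
5. t=2 → R at (6,10/3); v=(-3,-2)
6. t=5/3 → B at (1,0); v=(-3,2)

Final position: (1,0)
Wall sequence: LTRLRB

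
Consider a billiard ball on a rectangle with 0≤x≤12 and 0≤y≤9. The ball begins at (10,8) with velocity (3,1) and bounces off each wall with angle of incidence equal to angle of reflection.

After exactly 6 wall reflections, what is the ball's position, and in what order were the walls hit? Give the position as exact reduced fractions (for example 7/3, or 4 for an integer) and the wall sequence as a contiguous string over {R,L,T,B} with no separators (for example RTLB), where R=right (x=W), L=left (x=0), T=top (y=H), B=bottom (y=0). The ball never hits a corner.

1. t=2/3 → R at (12,26/3); v=(-3,1)
2. t=1/3 → T at (11,9); v=(-3,-1)
3. t=11/3 → L at (0,16/3); v=(3,-1)
4. t=4 → R at (12,4/3); v=(-3,-1)
5. t=4/3 → B at (8,0); v=(-3,1)
6. t=8/3 → L at (0,8/3); v=(3,1)

Final position: (0,8/3)
Wall sequence: RTLRBL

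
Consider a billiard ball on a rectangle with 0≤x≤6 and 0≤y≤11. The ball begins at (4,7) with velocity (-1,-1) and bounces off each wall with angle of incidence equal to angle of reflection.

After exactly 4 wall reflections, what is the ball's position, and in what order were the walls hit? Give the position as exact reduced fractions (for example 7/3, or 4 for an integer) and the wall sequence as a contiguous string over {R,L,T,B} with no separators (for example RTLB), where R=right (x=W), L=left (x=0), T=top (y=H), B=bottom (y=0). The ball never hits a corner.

Final position: (0,9)
Wall sequence: LBRL

1. t=4 → L at (0,3); v=(1,-1)
2. t=3 → B at (3,0); v=(1,1)
3. t=3 → R at (6,3); v=(-1,1)
4. t=6 → L at (0,9); v=(1,1)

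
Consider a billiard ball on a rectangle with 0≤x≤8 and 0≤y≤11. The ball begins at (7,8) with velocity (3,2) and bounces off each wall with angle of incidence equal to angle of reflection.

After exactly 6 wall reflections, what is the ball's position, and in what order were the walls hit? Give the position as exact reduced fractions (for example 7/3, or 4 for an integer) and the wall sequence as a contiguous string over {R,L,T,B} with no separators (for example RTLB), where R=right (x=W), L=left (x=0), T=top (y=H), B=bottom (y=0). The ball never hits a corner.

1. t=1/3 → R at (8,26/3); v=(-3,2)
2. t=7/6 → T at (9/2,11); v=(-3,-2)
3. t=3/2 → L at (0,8); v=(3,-2)
4. t=8/3 → R at (8,8/3); v=(-3,-2)
5. t=4/3 → B at (4,0); v=(-3,2)
6. t=4/3 → L at (0,8/3); v=(3,2)

Final position: (0,8/3)
Wall sequence: RTLRBL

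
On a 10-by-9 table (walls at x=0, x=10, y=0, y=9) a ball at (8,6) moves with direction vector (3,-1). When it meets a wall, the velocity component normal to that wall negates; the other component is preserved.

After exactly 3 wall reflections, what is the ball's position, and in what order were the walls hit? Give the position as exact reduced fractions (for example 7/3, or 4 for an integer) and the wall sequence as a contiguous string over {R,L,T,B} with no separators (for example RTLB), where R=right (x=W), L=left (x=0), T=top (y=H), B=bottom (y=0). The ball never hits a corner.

1. t=2/3 → R at (10,16/3); v=(-3,-1)
2. t=10/3 → L at (0,2); v=(3,-1)
3. t=2 → B at (6,0); v=(3,1)

Final position: (6,0)
Wall sequence: RLB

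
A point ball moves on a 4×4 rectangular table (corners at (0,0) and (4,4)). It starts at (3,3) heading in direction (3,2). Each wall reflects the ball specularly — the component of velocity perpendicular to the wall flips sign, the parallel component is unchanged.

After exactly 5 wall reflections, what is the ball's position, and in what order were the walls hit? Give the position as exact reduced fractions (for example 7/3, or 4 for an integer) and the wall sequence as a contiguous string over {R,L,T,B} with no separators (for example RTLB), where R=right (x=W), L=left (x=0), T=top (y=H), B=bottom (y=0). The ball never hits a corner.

Final position: (4,1)
Wall sequence: RTLBR

1. t=1/3 → R at (4,11/3); v=(-3,2)
2. t=1/6 → T at (7/2,4); v=(-3,-2)
3. t=7/6 → L at (0,5/3); v=(3,-2)
4. t=5/6 → B at (5/2,0); v=(3,2)
5. t=1/2 → R at (4,1); v=(-3,2)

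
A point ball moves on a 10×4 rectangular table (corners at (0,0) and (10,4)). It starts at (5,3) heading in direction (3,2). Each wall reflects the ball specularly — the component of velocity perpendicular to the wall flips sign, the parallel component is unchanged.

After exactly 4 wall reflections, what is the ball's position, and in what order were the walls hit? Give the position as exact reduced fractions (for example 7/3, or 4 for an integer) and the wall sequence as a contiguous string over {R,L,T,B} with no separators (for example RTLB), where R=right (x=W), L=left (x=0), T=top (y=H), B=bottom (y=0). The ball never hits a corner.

1. t=1/2 → T at (13/2,4); v=(3,-2)
2. t=7/6 → R at (10,5/3); v=(-3,-2)
3. t=5/6 → B at (15/2,0); v=(-3,2)
4. t=2 → T at (3/2,4); v=(-3,-2)

Final position: (3/2,4)
Wall sequence: TRBT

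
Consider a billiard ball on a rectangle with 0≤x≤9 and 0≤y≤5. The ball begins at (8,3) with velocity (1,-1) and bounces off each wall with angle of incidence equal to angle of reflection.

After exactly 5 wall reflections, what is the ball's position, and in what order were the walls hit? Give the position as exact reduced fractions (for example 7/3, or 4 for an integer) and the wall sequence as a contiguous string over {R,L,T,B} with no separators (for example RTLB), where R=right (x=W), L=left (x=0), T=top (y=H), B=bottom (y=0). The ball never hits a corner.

1. t=1 → R at (9,2); v=(-1,-1)
2. t=2 → B at (7,0); v=(-1,1)
3. t=5 → T at (2,5); v=(-1,-1)
4. t=2 → L at (0,3); v=(1,-1)
5. t=3 → B at (3,0); v=(1,1)

Final position: (3,0)
Wall sequence: RBTLB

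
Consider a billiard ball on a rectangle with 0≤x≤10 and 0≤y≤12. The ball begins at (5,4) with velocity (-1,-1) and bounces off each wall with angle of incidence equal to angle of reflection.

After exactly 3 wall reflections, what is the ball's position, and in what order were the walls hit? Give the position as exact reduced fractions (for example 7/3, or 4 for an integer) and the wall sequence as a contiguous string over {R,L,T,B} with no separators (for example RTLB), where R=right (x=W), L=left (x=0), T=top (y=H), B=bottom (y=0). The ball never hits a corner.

1. t=4 → B at (1,0); v=(-1,1)
2. t=1 → L at (0,1); v=(1,1)
3. t=10 → R at (10,11); v=(-1,1)

Final position: (10,11)
Wall sequence: BLR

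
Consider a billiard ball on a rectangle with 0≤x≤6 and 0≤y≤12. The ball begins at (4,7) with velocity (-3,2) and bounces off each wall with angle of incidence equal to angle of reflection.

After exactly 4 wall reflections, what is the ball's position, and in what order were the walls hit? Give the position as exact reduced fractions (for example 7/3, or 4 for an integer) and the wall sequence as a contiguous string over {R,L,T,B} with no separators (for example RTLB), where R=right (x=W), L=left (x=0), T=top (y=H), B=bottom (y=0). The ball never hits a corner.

1. t=4/3 → L at (0,29/3); v=(3,2)
2. t=7/6 → T at (7/2,12); v=(3,-2)
3. t=5/6 → R at (6,31/3); v=(-3,-2)
4. t=2 → L at (0,19/3); v=(3,-2)

Final position: (0,19/3)
Wall sequence: LTRL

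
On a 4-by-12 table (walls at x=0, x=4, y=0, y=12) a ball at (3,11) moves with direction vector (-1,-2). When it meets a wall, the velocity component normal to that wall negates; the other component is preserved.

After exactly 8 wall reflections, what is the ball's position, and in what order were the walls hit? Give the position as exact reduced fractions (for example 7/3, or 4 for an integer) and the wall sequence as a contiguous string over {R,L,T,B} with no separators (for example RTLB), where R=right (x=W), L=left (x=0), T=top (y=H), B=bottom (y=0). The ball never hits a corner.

1. t=3 → L at (0,5); v=(1,-2)
2. t=5/2 → B at (5/2,0); v=(1,2)
3. t=3/2 → R at (4,3); v=(-1,2)
4. t=4 → L at (0,11); v=(1,2)
5. t=1/2 → T at (1/2,12); v=(1,-2)
6. t=7/2 → R at (4,5); v=(-1,-2)
7. t=5/2 → B at (3/2,0); v=(-1,2)
8. t=3/2 → L at (0,3); v=(1,2)

Final position: (0,3)
Wall sequence: LBRLTRBL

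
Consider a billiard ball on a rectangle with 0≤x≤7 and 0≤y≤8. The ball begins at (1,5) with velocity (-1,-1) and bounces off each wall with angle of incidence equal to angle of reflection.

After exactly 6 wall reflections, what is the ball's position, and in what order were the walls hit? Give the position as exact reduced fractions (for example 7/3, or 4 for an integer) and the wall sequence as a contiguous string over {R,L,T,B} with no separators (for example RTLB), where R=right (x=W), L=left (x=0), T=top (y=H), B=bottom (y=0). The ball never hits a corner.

Final position: (6,0)
Wall sequence: LBRTLB

1. t=1 → L at (0,4); v=(1,-1)
2. t=4 → B at (4,0); v=(1,1)
3. t=3 → R at (7,3); v=(-1,1)
4. t=5 → T at (2,8); v=(-1,-1)
5. t=2 → L at (0,6); v=(1,-1)
6. t=6 → B at (6,0); v=(1,1)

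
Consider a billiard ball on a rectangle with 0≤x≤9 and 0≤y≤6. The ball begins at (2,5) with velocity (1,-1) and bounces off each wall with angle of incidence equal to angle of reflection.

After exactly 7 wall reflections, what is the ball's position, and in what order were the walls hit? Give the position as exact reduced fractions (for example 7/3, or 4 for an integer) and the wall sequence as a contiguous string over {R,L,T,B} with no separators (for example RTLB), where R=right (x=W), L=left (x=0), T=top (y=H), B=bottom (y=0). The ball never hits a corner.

1. t=5 → B at (7,0); v=(1,1)
2. t=2 → R at (9,2); v=(-1,1)
3. t=4 → T at (5,6); v=(-1,-1)
4. t=5 → L at (0,1); v=(1,-1)
5. t=1 → B at (1,0); v=(1,1)
6. t=6 → T at (7,6); v=(1,-1)
7. t=2 → R at (9,4); v=(-1,-1)

Final position: (9,4)
Wall sequence: BRTLBTR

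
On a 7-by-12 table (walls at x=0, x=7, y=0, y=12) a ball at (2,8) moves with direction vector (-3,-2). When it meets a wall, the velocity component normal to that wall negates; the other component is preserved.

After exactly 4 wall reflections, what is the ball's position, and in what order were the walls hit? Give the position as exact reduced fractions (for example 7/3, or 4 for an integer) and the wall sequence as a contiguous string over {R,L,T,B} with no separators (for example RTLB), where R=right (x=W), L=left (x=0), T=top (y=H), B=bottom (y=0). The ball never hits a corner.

Final position: (0,8/3)
Wall sequence: LRBL

1. t=2/3 → L at (0,20/3); v=(3,-2)
2. t=7/3 → R at (7,2); v=(-3,-2)
3. t=1 → B at (4,0); v=(-3,2)
4. t=4/3 → L at (0,8/3); v=(3,2)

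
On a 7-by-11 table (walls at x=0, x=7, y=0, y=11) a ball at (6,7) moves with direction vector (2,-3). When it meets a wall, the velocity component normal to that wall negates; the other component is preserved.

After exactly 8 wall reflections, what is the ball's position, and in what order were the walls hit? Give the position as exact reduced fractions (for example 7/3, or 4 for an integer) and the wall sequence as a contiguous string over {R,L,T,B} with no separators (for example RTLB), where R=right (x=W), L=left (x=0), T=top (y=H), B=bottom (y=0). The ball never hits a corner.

1. t=1/2 → R at (7,11/2); v=(-2,-3)
2. t=11/6 → B at (10/3,0); v=(-2,3)
3. t=5/3 → L at (0,5); v=(2,3)
4. t=2 → T at (4,11); v=(2,-3)
5. t=3/2 → R at (7,13/2); v=(-2,-3)
6. t=13/6 → B at (8/3,0); v=(-2,3)
7. t=4/3 → L at (0,4); v=(2,3)
8. t=7/3 → T at (14/3,11); v=(2,-3)

Final position: (14/3,11)
Wall sequence: RBLTRBLT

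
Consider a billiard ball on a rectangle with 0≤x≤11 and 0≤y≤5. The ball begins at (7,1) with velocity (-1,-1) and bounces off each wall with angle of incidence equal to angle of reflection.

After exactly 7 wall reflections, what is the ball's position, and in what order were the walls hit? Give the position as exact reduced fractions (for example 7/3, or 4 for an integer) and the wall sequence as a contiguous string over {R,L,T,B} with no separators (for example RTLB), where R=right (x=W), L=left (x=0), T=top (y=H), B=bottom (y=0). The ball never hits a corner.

Final position: (8,0)
Wall sequence: BTLBTRB

1. t=1 → B at (6,0); v=(-1,1)
2. t=5 → T at (1,5); v=(-1,-1)
3. t=1 → L at (0,4); v=(1,-1)
4. t=4 → B at (4,0); v=(1,1)
5. t=5 → T at (9,5); v=(1,-1)
6. t=2 → R at (11,3); v=(-1,-1)
7. t=3 → B at (8,0); v=(-1,1)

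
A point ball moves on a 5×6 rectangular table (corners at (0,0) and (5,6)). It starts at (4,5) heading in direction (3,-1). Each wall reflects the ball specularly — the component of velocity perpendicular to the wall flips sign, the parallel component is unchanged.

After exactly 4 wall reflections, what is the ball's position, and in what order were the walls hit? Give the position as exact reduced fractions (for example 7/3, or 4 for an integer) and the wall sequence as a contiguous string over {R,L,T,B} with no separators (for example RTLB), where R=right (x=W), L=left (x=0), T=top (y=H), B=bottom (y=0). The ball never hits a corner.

1. t=1/3 → R at (5,14/3); v=(-3,-1)
2. t=5/3 → L at (0,3); v=(3,-1)
3. t=5/3 → R at (5,4/3); v=(-3,-1)
4. t=4/3 → B at (1,0); v=(-3,1)

Final position: (1,0)
Wall sequence: RLRB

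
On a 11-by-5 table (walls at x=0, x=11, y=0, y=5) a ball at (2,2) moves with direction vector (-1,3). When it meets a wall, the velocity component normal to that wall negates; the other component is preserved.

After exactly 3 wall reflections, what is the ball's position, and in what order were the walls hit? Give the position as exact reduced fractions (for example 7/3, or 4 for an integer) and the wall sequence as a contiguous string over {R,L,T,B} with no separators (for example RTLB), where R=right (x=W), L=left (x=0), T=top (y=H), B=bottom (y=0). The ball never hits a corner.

1. t=1 → T at (1,5); v=(-1,-3)
2. t=1 → L at (0,2); v=(1,-3)
3. t=2/3 → B at (2/3,0); v=(1,3)

Final position: (2/3,0)
Wall sequence: TLB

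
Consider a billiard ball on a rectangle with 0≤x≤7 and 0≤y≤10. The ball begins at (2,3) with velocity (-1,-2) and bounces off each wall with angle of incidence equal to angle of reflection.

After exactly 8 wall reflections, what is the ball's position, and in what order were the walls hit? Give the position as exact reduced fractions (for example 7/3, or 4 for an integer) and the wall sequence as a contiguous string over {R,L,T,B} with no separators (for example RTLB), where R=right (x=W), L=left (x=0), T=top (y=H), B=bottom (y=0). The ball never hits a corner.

1. t=3/2 → B at (1/2,0); v=(-1,2)
2. t=1/2 → L at (0,1); v=(1,2)
3. t=9/2 → T at (9/2,10); v=(1,-2)
4. t=5/2 → R at (7,5); v=(-1,-2)
5. t=5/2 → B at (9/2,0); v=(-1,2)
6. t=9/2 → L at (0,9); v=(1,2)
7. t=1/2 → T at (1/2,10); v=(1,-2)
8. t=5 → B at (11/2,0); v=(1,2)

Final position: (11/2,0)
Wall sequence: BLTRBLTB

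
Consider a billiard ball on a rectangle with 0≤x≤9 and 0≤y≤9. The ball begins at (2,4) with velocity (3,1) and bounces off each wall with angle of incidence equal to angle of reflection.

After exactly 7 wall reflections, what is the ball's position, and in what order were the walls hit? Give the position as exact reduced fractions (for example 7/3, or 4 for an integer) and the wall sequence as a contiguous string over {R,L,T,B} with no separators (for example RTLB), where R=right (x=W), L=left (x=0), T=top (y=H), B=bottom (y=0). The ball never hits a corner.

1. t=7/3 → R at (9,19/3); v=(-3,1)
2. t=8/3 → T at (1,9); v=(-3,-1)
3. t=1/3 → L at (0,26/3); v=(3,-1)
4. t=3 → R at (9,17/3); v=(-3,-1)
5. t=3 → L at (0,8/3); v=(3,-1)
6. t=8/3 → B at (8,0); v=(3,1)
7. t=1/3 → R at (9,1/3); v=(-3,1)

Final position: (9,1/3)
Wall sequence: RTLRLBR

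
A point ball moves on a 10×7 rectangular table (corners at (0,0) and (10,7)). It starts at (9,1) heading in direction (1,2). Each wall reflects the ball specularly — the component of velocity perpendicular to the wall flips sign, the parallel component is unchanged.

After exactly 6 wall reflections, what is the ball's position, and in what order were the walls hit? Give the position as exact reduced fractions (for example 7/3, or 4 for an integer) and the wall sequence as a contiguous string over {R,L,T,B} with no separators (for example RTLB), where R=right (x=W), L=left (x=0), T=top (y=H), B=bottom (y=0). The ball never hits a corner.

1. t=1 → R at (10,3); v=(-1,2)
2. t=2 → T at (8,7); v=(-1,-2)
3. t=7/2 → B at (9/2,0); v=(-1,2)
4. t=7/2 → T at (1,7); v=(-1,-2)
5. t=1 → L at (0,5); v=(1,-2)
6. t=5/2 → B at (5/2,0); v=(1,2)

Final position: (5/2,0)
Wall sequence: RTBTLB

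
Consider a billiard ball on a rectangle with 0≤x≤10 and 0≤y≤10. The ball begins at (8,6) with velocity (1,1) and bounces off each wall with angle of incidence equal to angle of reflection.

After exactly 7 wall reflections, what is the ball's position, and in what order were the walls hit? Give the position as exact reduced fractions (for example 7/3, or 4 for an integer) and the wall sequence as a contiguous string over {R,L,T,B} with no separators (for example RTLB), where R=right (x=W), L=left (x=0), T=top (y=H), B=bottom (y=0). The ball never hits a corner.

Final position: (0,2)
Wall sequence: RTLBRTL

1. t=2 → R at (10,8); v=(-1,1)
2. t=2 → T at (8,10); v=(-1,-1)
3. t=8 → L at (0,2); v=(1,-1)
4. t=2 → B at (2,0); v=(1,1)
5. t=8 → R at (10,8); v=(-1,1)
6. t=2 → T at (8,10); v=(-1,-1)
7. t=8 → L at (0,2); v=(1,-1)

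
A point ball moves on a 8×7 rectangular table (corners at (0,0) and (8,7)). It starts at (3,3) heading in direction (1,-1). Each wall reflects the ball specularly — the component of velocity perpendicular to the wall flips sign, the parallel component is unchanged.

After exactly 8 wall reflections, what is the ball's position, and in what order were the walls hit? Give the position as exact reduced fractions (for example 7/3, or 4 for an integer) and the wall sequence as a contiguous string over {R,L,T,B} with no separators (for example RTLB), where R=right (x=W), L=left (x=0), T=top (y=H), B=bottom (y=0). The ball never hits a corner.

Final position: (0,2)
Wall sequence: BRTLBRTL

1. t=3 → B at (6,0); v=(1,1)
2. t=2 → R at (8,2); v=(-1,1)
3. t=5 → T at (3,7); v=(-1,-1)
4. t=3 → L at (0,4); v=(1,-1)
5. t=4 → B at (4,0); v=(1,1)
6. t=4 → R at (8,4); v=(-1,1)
7. t=3 → T at (5,7); v=(-1,-1)
8. t=5 → L at (0,2); v=(1,-1)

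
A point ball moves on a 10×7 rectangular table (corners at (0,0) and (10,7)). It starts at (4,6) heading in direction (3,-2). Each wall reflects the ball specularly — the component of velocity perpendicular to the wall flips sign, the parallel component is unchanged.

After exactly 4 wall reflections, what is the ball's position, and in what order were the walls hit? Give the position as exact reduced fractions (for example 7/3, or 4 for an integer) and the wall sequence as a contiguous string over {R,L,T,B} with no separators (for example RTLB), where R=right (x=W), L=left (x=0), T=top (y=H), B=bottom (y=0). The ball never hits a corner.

Final position: (7/2,7)
Wall sequence: RBLT

1. t=2 → R at (10,2); v=(-3,-2)
2. t=1 → B at (7,0); v=(-3,2)
3. t=7/3 → L at (0,14/3); v=(3,2)
4. t=7/6 → T at (7/2,7); v=(3,-2)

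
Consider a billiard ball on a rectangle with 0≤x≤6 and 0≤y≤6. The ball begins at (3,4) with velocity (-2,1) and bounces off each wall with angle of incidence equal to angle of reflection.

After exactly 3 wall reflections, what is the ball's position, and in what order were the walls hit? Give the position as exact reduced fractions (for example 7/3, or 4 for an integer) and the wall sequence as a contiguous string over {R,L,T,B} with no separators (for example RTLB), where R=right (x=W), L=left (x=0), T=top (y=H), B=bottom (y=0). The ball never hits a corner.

1. t=3/2 → L at (0,11/2); v=(2,1)
2. t=1/2 → T at (1,6); v=(2,-1)
3. t=5/2 → R at (6,7/2); v=(-2,-1)

Final position: (6,7/2)
Wall sequence: LTR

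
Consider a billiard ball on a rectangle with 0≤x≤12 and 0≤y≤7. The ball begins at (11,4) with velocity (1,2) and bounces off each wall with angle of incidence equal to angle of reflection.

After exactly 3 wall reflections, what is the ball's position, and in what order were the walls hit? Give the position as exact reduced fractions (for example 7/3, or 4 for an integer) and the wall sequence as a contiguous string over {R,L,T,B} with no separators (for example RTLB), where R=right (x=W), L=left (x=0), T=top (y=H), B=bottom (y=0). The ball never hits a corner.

1. t=1 → R at (12,6); v=(-1,2)
2. t=1/2 → T at (23/2,7); v=(-1,-2)
3. t=7/2 → B at (8,0); v=(-1,2)

Final position: (8,0)
Wall sequence: RTB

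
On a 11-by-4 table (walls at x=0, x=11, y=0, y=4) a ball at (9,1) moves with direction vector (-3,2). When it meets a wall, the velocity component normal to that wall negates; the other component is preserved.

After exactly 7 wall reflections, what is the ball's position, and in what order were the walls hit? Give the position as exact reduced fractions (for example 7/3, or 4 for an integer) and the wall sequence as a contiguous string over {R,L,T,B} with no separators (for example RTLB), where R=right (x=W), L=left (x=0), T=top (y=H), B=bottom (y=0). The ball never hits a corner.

Final position: (5/2,4)
Wall sequence: TLBTRBT

1. t=3/2 → T at (9/2,4); v=(-3,-2)
2. t=3/2 → L at (0,1); v=(3,-2)
3. t=1/2 → B at (3/2,0); v=(3,2)
4. t=2 → T at (15/2,4); v=(3,-2)
5. t=7/6 → R at (11,5/3); v=(-3,-2)
6. t=5/6 → B at (17/2,0); v=(-3,2)
7. t=2 → T at (5/2,4); v=(-3,-2)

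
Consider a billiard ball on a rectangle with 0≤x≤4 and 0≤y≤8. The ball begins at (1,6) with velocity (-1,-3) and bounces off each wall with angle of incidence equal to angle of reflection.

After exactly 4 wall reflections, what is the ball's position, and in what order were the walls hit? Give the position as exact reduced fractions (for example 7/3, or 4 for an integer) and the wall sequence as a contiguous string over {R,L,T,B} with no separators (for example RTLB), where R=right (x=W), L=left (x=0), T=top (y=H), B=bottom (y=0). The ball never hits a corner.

1. t=1 → L at (0,3); v=(1,-3)
2. t=1 → B at (1,0); v=(1,3)
3. t=8/3 → T at (11/3,8); v=(1,-3)
4. t=1/3 → R at (4,7); v=(-1,-3)

Final position: (4,7)
Wall sequence: LBTR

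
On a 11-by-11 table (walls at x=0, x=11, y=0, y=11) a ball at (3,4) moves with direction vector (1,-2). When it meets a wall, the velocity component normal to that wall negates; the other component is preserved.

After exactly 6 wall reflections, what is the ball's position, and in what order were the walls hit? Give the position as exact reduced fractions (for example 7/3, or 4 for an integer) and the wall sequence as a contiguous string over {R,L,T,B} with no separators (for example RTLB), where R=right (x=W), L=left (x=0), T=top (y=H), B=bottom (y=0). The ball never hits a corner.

Final position: (0,10)
Wall sequence: BTRBTL

1. t=2 → B at (5,0); v=(1,2)
2. t=11/2 → T at (21/2,11); v=(1,-2)
3. t=1/2 → R at (11,10); v=(-1,-2)
4. t=5 → B at (6,0); v=(-1,2)
5. t=11/2 → T at (1/2,11); v=(-1,-2)
6. t=1/2 → L at (0,10); v=(1,-2)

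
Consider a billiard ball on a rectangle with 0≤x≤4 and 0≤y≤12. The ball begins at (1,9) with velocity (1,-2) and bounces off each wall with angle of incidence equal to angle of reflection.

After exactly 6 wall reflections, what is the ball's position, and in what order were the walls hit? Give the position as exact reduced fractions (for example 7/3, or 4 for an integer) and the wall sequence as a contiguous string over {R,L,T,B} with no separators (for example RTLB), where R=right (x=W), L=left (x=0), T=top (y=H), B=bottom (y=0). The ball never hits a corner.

1. t=3 → R at (4,3); v=(-1,-2)
2. t=3/2 → B at (5/2,0); v=(-1,2)
3. t=5/2 → L at (0,5); v=(1,2)
4. t=7/2 → T at (7/2,12); v=(1,-2)
5. t=1/2 → R at (4,11); v=(-1,-2)
6. t=4 → L at (0,3); v=(1,-2)

Final position: (0,3)
Wall sequence: RBLTRL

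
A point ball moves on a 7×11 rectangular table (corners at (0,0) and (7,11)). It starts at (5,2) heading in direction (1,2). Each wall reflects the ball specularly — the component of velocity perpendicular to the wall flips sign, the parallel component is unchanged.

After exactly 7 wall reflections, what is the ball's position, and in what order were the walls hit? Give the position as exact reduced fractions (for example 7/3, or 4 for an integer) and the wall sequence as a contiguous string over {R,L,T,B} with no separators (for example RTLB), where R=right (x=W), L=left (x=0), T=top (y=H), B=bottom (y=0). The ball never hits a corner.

1. t=2 → R at (7,6); v=(-1,2)
2. t=5/2 → T at (9/2,11); v=(-1,-2)
3. t=9/2 → L at (0,2); v=(1,-2)
4. t=1 → B at (1,0); v=(1,2)
5. t=11/2 → T at (13/2,11); v=(1,-2)
6. t=1/2 → R at (7,10); v=(-1,-2)
7. t=5 → B at (2,0); v=(-1,2)

Final position: (2,0)
Wall sequence: RTLBTRB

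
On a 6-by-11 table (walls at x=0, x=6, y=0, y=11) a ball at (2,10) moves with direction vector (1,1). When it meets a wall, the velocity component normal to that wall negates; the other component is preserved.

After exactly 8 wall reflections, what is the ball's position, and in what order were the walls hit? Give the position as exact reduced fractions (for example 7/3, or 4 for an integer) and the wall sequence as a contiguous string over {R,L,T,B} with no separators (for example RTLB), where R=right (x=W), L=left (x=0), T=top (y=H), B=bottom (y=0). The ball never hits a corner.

Final position: (6,6)
Wall sequence: TRLBRLTR

1. t=1 → T at (3,11); v=(1,-1)
2. t=3 → R at (6,8); v=(-1,-1)
3. t=6 → L at (0,2); v=(1,-1)
4. t=2 → B at (2,0); v=(1,1)
5. t=4 → R at (6,4); v=(-1,1)
6. t=6 → L at (0,10); v=(1,1)
7. t=1 → T at (1,11); v=(1,-1)
8. t=5 → R at (6,6); v=(-1,-1)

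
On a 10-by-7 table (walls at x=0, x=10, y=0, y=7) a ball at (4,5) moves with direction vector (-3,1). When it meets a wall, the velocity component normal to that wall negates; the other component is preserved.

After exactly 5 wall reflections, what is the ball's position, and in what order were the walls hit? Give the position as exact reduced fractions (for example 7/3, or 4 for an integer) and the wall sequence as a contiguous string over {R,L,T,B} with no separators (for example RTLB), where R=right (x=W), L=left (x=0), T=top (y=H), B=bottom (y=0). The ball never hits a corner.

1. t=4/3 → L at (0,19/3); v=(3,1)
2. t=2/3 → T at (2,7); v=(3,-1)
3. t=8/3 → R at (10,13/3); v=(-3,-1)
4. t=10/3 → L at (0,1); v=(3,-1)
5. t=1 → B at (3,0); v=(3,1)

Final position: (3,0)
Wall sequence: LTRLB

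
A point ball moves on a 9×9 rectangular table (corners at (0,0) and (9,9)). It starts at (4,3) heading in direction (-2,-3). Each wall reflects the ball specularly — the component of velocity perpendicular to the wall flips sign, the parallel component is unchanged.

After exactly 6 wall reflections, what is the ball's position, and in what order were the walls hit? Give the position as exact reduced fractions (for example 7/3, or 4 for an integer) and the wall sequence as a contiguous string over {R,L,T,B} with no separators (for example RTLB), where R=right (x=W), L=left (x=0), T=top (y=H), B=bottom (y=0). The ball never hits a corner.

1. t=1 → B at (2,0); v=(-2,3)
2. t=1 → L at (0,3); v=(2,3)
3. t=2 → T at (4,9); v=(2,-3)
4. t=5/2 → R at (9,3/2); v=(-2,-3)
5. t=1/2 → B at (8,0); v=(-2,3)
6. t=3 → T at (2,9); v=(-2,-3)

Final position: (2,9)
Wall sequence: BLTRBT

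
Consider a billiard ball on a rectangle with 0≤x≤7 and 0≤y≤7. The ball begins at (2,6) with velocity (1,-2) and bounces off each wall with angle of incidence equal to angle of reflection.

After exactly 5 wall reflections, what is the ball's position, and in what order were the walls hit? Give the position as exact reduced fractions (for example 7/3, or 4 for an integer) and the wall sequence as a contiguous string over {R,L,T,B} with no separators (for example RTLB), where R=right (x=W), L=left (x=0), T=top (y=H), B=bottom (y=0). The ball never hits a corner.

1. t=3 → B at (5,0); v=(1,2)
2. t=2 → R at (7,4); v=(-1,2)
3. t=3/2 → T at (11/2,7); v=(-1,-2)
4. t=7/2 → B at (2,0); v=(-1,2)
5. t=2 → L at (0,4); v=(1,2)

Final position: (0,4)
Wall sequence: BRTBL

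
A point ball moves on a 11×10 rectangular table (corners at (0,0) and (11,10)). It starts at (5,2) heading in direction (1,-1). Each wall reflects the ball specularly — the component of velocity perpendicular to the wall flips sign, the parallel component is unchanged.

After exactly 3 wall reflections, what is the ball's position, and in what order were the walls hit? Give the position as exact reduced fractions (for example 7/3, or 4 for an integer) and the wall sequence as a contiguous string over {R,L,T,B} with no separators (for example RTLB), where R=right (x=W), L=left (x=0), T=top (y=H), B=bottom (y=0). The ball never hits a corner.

Final position: (5,10)
Wall sequence: BRT

1. t=2 → B at (7,0); v=(1,1)
2. t=4 → R at (11,4); v=(-1,1)
3. t=6 → T at (5,10); v=(-1,-1)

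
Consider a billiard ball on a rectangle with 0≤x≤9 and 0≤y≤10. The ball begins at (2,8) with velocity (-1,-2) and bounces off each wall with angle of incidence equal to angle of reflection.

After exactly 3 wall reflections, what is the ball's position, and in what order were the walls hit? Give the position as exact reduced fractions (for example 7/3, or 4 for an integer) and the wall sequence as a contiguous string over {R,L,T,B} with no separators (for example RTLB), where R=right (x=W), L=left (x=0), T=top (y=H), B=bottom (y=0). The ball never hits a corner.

Final position: (7,10)
Wall sequence: LBT

1. t=2 → L at (0,4); v=(1,-2)
2. t=2 → B at (2,0); v=(1,2)
3. t=5 → T at (7,10); v=(1,-2)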